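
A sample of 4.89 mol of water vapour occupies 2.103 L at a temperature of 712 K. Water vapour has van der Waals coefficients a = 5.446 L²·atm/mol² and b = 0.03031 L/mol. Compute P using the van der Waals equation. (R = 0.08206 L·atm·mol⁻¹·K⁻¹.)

P = nRT/(V − nb) − a n²/V²
nRT/(V − nb) = (4.89)(0.08206)(712)/(2.103 − 4.89×0.03031) = 285.71/1.9548 = 146.16 atm
a n²/V² = (5.446)(4.89)²/(2.103)² = 29.445 atm
P = 146.16 − 29.445 = 116.7 atm

P ≈ 116.7 atm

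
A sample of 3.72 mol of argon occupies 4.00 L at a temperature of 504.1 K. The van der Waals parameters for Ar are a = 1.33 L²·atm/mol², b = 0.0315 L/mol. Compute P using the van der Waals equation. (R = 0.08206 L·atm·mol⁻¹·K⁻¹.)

P = nRT/(V − nb) − a n²/V²
nRT/(V − nb) = (3.72)(0.08206)(504.1)/(4.00 − 3.72×0.0315) = 153.88/3.8828 = 39.631 atm
a n²/V² = (1.33)(3.72)²/(4.00)² = 1.1503 atm
P = 39.631 − 1.1503 = 38.48 atm

P ≈ 38.48 atm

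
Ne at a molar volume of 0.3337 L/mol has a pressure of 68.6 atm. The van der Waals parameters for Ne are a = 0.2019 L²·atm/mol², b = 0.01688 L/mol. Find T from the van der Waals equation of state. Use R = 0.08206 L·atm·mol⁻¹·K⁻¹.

T = (P + a/V_m²)(V_m − b)/R
P + a/V_m² = 68.6 + 0.2019/(0.3337)² = 70.413 atm
V_m − b = 0.3337 − 0.01688 = 0.31682 L/mol
T = (70.413)(0.31682)/0.08206 = 271.9 K

T ≈ 271.9 K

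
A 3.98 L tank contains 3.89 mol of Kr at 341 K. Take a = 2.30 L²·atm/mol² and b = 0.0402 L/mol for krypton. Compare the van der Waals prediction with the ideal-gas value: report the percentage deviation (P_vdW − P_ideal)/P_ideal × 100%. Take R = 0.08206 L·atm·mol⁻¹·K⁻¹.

-3.94 %

Ideal: P_ideal = nRT/V = (3.89)(0.08206)(341)/3.98 = 27.3497 atm
vdW: P = nRT/(V − nb) − a n²/V² = 108.852/3.82362 − 34.8038/15.8404 = 28.4683 − 2.19715 = 26.2712 atm
% deviation = (26.2712 − 27.3497)/27.3497 × 100% = -3.94%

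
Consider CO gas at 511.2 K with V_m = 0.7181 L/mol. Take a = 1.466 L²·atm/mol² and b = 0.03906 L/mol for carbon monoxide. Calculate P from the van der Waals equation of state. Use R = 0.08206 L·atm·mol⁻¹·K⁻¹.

P = RT/(V_m − b) − a/V_m²
RT/(V_m − b) = (0.08206)(511.2)/(0.7181 − 0.03906) = 41.949/0.67904 = 61.777 atm
a/V_m² = 1.466/(0.7181)² = 2.8429 atm
P = 61.777 − 2.8429 = 58.93 atm

P ≈ 58.93 atm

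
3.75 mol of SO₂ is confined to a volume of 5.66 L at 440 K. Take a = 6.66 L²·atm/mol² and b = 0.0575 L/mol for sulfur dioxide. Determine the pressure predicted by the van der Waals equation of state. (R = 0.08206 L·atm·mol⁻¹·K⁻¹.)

P = nRT/(V − nb) − a n²/V²
nRT/(V − nb) = (3.75)(0.08206)(440)/(5.66 − 3.75×0.0575) = 135.40/5.4444 = 24.870 atm
a n²/V² = (6.66)(3.75)²/(5.66)² = 2.9235 atm
P = 24.870 − 2.9235 = 21.95 atm

P ≈ 21.95 atm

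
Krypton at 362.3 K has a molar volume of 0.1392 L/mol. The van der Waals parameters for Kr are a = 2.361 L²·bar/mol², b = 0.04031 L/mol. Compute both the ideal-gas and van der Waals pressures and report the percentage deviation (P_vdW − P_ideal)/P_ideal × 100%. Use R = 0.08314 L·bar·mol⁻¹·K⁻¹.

-15.55 %

Ideal: P_ideal = RT/V_m = (0.08314)(362.3)/0.1392 = 216.391 bar
vdW: P = RT/(V_m − b) − a/V_m² = 30.1216/0.0988900 − 2.361/0.0193766 = 304.597 − 121.848 = 182.749 bar
% deviation = (182.749 − 216.391)/216.391 × 100% = -15.55%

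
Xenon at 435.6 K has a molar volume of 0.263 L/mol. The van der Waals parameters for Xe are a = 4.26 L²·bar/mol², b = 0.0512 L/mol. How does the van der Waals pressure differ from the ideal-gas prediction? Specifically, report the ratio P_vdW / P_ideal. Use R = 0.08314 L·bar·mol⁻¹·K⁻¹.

Ideal: P_ideal = RT/V_m = (0.08314)(435.6)/0.263 = 137.703 bar
vdW: P = RT/(V_m − b) − a/V_m² = 36.2158/0.211800 − 4.26/0.0691690 = 170.991 − 61.5883 = 109.403 bar
Ratio = 109.403/137.703 = 0.7945

P_vdW / P_ideal ≈ 0.7945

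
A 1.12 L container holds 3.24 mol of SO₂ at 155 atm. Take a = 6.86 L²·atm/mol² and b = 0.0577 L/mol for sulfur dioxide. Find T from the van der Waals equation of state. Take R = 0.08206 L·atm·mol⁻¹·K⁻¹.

T = (P + a n²/V²)(V − nb)/(nR)
P + a n²/V² = 155 + (6.86)(3.24)²/(1.12)² = 212.41 atm
V − nb = 1.12 − (3.24)(0.0577) = 0.93305 L
T = (212.41)(0.93305)/((3.24)(0.08206)) = 745.4 K

T ≈ 745.4 K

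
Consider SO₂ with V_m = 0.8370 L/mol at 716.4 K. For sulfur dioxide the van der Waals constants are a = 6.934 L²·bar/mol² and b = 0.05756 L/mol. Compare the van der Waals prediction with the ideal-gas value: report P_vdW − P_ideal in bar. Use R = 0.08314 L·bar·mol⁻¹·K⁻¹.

ΔP ≈ -4.643 bar

Ideal: P_ideal = RT/V_m = (0.08314)(716.4)/0.8370 = 71.1607 bar
vdW: P = RT/(V_m − b) − a/V_m² = 59.5615/0.779440 − 6.934/0.700569 = 76.4158 − 9.89767 = 66.5181 bar
ΔP = 66.5181 − 71.1607 = -4.643 bar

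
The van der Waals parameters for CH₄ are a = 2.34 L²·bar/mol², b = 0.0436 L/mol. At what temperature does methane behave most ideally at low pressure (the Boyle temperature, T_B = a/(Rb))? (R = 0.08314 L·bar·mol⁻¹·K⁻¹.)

For a van der Waals gas the second virial coefficient B₂ = b − a/(RT) vanishes at T_B = a/(Rb).
T_B = 2.34/(0.08314×0.0436) = 2.34/0.0036249 = 645.5 K

T_B ≈ 645.5 K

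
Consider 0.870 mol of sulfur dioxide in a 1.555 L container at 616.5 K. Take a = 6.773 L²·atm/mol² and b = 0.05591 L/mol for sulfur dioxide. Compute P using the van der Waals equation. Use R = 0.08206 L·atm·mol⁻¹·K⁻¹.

P = nRT/(V − nb) − a n²/V²
nRT/(V − nb) = (0.870)(0.08206)(616.5)/(1.555 − 0.870×0.05591) = 44.013/1.5064 = 29.217 atm
a n²/V² = (6.773)(0.870)²/(1.555)² = 2.1201 atm
P = 29.217 − 2.1201 = 27.10 atm

P ≈ 27.10 atm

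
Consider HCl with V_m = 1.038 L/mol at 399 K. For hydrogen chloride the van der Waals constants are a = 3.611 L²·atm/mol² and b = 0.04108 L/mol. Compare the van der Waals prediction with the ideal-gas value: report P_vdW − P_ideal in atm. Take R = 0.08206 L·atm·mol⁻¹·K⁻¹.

Ideal: P_ideal = RT/V_m = (0.08206)(399)/1.038 = 31.5433 atm
vdW: P = RT/(V_m − b) − a/V_m² = 32.7419/0.996920 − 3.611/1.07744 = 32.8431 − 3.35146 = 29.4916 atm
ΔP = 29.4916 − 31.5433 = -2.052 atm

ΔP ≈ -2.052 atm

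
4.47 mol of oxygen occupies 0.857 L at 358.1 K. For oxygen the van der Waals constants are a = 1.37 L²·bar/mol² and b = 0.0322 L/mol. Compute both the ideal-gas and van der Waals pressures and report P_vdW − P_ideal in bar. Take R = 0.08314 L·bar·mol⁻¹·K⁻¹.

Ideal: P_ideal = nRT/V = (4.47)(0.08314)(358.1)/0.857 = 155.289 bar
vdW: P = nRT/(V − nb) − a n²/V² = 133.083/0.713066 − 27.3738/0.734449 = 186.635 − 37.2712 = 149.364 bar
ΔP = 149.364 − 155.289 = -5.93 bar

ΔP ≈ -5.93 bar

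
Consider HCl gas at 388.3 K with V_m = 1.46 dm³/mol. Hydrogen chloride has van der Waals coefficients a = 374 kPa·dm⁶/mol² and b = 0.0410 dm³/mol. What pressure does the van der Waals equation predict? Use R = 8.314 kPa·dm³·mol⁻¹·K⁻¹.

P ≈ 2100 kPa

P = RT/(V_m − b) − a/V_m²
RT/(V_m − b) = (8.314)(388.3)/(1.46 − 0.0410) = 3228.3/1.4190 = 2275.1 kPa
a/V_m² = 374/(1.46)² = 175.46 kPa
P = 2275.1 − 175.46 = 2100 kPa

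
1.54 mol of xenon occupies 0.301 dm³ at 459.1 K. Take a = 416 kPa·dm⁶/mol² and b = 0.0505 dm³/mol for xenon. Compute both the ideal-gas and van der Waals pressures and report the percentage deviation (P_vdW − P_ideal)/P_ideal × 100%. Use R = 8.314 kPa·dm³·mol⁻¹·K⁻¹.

-20.92 %

Ideal: P_ideal = nRT/V = (1.54)(8.314)(459.1)/0.301 = 19528.6 kPa
vdW: P = nRT/(V − nb) − a n²/V² = 5878.11/0.223230 − 986.586/0.0906010 = 26332.1 − 10889.4 = 15442.7 kPa
% deviation = (15442.7 − 19528.6)/19528.6 × 100% = -20.92%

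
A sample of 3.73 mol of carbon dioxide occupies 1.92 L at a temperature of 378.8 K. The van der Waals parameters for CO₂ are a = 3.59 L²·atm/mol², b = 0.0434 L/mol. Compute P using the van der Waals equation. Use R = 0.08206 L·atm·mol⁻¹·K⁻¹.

P = nRT/(V − nb) − a n²/V²
nRT/(V − nb) = (3.73)(0.08206)(378.8)/(1.92 − 3.73×0.0434) = 115.94/1.7581 = 65.946 atm
a n²/V² = (3.59)(3.73)²/(1.92)² = 13.549 atm
P = 65.946 − 13.549 = 52.40 atm

P ≈ 52.40 atm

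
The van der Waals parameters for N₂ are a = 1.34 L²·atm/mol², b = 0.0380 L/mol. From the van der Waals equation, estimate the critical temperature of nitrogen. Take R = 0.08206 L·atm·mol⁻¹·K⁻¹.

T_c ≈ 127.3 K

For a van der Waals gas, T_c = 8a/(27Rb).
T_c = 8×1.34/(27×0.08206×0.0380) = 10.720/0.084194 = 127.3 K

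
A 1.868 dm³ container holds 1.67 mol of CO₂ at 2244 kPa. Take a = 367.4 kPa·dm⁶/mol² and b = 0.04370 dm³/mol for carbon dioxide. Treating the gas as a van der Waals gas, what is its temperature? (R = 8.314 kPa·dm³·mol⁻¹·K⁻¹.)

T ≈ 328.1 K

T = (P + a n²/V²)(V − nb)/(nR)
P + a n²/V² = 2244 + (367.4)(1.67)²/(1.868)² = 2537.6 kPa
V − nb = 1.868 − (1.67)(0.04370) = 1.7950 dm³
T = (2537.6)(1.7950)/((1.67)(8.314)) = 328.1 K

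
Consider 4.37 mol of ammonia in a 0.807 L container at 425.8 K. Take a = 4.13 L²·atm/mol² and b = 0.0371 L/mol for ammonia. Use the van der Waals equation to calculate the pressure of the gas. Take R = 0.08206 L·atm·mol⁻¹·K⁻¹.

P ≈ 115.7 atm

P = nRT/(V − nb) − a n²/V²
nRT/(V − nb) = (4.37)(0.08206)(425.8)/(0.807 − 4.37×0.0371) = 152.69/0.64487 = 236.78 atm
a n²/V² = (4.13)(4.37)²/(0.807)² = 121.11 atm
P = 236.78 − 121.11 = 115.7 atm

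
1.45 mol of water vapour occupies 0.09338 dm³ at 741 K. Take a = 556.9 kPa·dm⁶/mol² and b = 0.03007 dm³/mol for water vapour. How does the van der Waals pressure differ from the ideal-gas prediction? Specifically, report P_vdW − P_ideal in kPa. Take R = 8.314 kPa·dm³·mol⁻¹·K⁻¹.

Ideal: P_ideal = nRT/V = (1.45)(8.314)(741)/0.09338 = 95662.6 kPa
vdW: P = nRT/(V − nb) − a n²/V² = 8932.98/0.0497785 − 1170.88/0.00871982 = 179455 − 134278 = 45177 kPa
ΔP = 45177 − 95662.6 = -50490 kPa

ΔP ≈ -50490 kPa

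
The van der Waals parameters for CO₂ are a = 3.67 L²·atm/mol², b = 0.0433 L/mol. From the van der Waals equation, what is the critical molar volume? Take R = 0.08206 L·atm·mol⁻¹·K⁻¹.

For a van der Waals gas, V_m,c = 3b.
V_m,c = 3×0.0433 = 0.1299 L/mol

V_m,c ≈ 0.1299 L/mol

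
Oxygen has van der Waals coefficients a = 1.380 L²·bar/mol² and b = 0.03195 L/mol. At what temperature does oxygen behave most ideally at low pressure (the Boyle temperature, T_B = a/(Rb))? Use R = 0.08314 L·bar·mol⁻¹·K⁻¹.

T_B ≈ 519.5 K

For a van der Waals gas the second virial coefficient B₂ = b − a/(RT) vanishes at T_B = a/(Rb).
T_B = 1.380/(0.08314×0.03195) = 1.380/0.0026563 = 519.5 K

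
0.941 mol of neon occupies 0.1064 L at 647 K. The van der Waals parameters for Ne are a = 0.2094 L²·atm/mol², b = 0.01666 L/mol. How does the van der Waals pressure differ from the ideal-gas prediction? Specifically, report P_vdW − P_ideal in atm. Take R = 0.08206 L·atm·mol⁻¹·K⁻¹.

ΔP ≈ 64.76 atm

Ideal: P_ideal = nRT/V = (0.941)(0.08206)(647)/0.1064 = 469.552 atm
vdW: P = nRT/(V − nb) − a n²/V² = 49.9603/0.0907229 − 0.185420/0.0113210 = 550.691 − 16.3784 = 534.313 atm
ΔP = 534.313 − 469.552 = 64.76 atm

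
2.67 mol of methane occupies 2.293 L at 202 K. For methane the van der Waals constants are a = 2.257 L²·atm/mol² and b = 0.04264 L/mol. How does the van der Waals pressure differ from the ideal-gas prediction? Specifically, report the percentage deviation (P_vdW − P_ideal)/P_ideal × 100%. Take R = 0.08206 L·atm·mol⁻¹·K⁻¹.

Ideal: P_ideal = nRT/V = (2.67)(0.08206)(202)/2.293 = 19.3015 atm
vdW: P = nRT/(V − nb) − a n²/V² = 44.2582/2.17915 − 16.0899/5.25785 = 20.3098 − 3.06017 = 17.2496 atm
% deviation = (17.2496 − 19.3015)/19.3015 × 100% = -10.63%

-10.63 %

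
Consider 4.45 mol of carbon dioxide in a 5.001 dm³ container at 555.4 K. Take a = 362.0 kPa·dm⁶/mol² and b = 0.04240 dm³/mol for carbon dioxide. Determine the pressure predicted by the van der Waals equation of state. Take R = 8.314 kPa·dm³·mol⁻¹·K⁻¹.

P ≈ 3983 kPa

P = nRT/(V − nb) − a n²/V²
nRT/(V − nb) = (4.45)(8.314)(555.4)/(5.001 − 4.45×0.04240) = 20548/4.8123 = 4269.9 kPa
a n²/V² = (362.0)(4.45)²/(5.001)² = 286.63 kPa
P = 4269.9 − 286.63 = 3983 kPa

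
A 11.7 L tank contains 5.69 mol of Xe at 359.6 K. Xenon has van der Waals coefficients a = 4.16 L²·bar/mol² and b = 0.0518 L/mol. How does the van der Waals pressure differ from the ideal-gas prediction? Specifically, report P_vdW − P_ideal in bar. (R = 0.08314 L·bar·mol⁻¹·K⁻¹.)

Ideal: P_ideal = nRT/V = (5.69)(0.08314)(359.6)/11.7 = 14.5397 bar
vdW: P = nRT/(V − nb) − a n²/V² = 170.115/11.4053 − 134.685/136.890 = 14.9154 − 0.983892 = 13.9315 bar
ΔP = 13.9315 − 14.5397 = -0.608 bar

ΔP ≈ -0.608 bar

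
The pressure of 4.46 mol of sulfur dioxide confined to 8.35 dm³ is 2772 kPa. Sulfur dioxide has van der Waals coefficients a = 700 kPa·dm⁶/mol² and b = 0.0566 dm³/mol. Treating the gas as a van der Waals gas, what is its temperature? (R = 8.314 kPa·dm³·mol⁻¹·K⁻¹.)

T = (P + a n²/V²)(V − nb)/(nR)
P + a n²/V² = 2772 + (700)(4.46)²/(8.35)² = 2971.7 kPa
V − nb = 8.35 − (4.46)(0.0566) = 8.0976 dm³
T = (2971.7)(8.0976)/((4.46)(8.314)) = 649.0 K

T ≈ 649.0 K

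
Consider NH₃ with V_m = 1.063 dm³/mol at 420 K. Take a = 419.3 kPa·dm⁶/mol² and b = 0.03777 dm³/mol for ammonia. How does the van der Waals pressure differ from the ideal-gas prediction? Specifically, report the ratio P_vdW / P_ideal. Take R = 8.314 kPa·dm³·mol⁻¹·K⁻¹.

P_vdW / P_ideal ≈ 0.9239

Ideal: P_ideal = RT/V_m = (8.314)(420)/1.063 = 3284.93 kPa
vdW: P = RT/(V_m − b) − a/V_m² = 3491.88/1.02523 − 419.3/1.12997 = 3405.95 − 371.072 = 3034.88 kPa
Ratio = 3034.88/3284.93 = 0.9239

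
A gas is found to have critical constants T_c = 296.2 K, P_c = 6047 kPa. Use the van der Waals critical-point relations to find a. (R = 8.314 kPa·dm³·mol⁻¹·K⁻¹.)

From T_c = 8a/(27Rb) and P_c = a/(27b²): a = 27 R² T_c²/(64 P_c).
a = 27×(8.314)²×(296.2)²/(64×6047) = 163739671/387008 = 423.1 kPa·dm⁶/mol²

a ≈ 423.1 kPa·dm⁶/mol²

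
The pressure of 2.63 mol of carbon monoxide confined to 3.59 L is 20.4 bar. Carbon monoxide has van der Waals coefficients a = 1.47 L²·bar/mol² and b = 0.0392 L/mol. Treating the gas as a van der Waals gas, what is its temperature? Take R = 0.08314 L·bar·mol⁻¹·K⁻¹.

T = (P + a n²/V²)(V − nb)/(nR)
P + a n²/V² = 20.4 + (1.47)(2.63)²/(3.59)² = 21.189 bar
V − nb = 3.59 − (2.63)(0.0392) = 3.4869 L
T = (21.189)(3.4869)/((2.63)(0.08314)) = 337.9 K

T ≈ 337.9 K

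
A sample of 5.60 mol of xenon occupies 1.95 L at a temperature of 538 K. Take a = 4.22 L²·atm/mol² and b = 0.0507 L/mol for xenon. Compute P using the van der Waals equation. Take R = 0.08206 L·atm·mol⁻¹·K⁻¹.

P ≈ 113.6 atm

P = nRT/(V − nb) − a n²/V²
nRT/(V − nb) = (5.60)(0.08206)(538)/(1.95 − 5.60×0.0507) = 247.23/1.6661 = 148.39 atm
a n²/V² = (4.22)(5.60)²/(1.95)² = 34.803 atm
P = 148.39 − 34.803 = 113.6 atm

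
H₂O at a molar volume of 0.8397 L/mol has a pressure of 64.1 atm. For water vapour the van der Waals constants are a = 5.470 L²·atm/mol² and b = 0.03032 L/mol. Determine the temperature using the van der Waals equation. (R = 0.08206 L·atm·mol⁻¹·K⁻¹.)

T = (P + a/V_m²)(V_m − b)/R
P + a/V_m² = 64.1 + 5.470/(0.8397)² = 71.858 atm
V_m − b = 0.8397 − 0.03032 = 0.80938 L/mol
T = (71.858)(0.80938)/0.08206 = 708.8 K

T ≈ 708.8 K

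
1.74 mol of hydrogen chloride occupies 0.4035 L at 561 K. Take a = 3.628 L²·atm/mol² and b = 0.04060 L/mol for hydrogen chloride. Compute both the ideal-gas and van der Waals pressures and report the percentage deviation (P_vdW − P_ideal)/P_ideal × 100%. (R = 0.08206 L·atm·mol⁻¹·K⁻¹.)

Ideal: P_ideal = nRT/V = (1.74)(0.08206)(561)/0.4035 = 198.518 atm
vdW: P = nRT/(V − nb) − a n²/V² = 80.1020/0.332856 − 10.9841/0.162812 = 240.651 − 67.4649 = 173.186 atm
% deviation = (173.186 − 198.518)/198.518 × 100% = -12.76%

-12.76 %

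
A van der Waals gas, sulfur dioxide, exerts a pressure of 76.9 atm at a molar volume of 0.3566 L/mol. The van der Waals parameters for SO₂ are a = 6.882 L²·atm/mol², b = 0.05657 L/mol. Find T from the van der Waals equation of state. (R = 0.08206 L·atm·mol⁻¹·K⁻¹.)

T = (P + a/V_m²)(V_m − b)/R
P + a/V_m² = 76.9 + 6.882/(0.3566)² = 131.02 atm
V_m − b = 0.3566 − 0.05657 = 0.30003 L/mol
T = (131.02)(0.30003)/0.08206 = 479.0 K

T ≈ 479.0 K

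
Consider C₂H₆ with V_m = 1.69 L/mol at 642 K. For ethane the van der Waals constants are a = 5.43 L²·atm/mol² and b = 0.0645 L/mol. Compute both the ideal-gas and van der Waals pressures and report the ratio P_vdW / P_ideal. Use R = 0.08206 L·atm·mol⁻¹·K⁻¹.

Ideal: P_ideal = RT/V_m = (0.08206)(642)/1.69 = 31.1731 atm
vdW: P = RT/(V_m − b) − a/V_m² = 52.6825/1.62550 − 5.43/2.85610 = 32.4100 − 1.90119 = 30.5088 atm
Ratio = 30.5088/31.1731 = 0.9787

P_vdW / P_ideal ≈ 0.9787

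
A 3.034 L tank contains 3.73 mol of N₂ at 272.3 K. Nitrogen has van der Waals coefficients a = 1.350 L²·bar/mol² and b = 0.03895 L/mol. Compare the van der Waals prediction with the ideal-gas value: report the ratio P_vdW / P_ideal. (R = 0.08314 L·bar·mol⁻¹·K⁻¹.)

P_vdW / P_ideal ≈ 0.9770

Ideal: P_ideal = nRT/V = (3.73)(0.08314)(272.3)/3.034 = 27.8324 bar
vdW: P = nRT/(V − nb) − a n²/V² = 84.4436/2.88872 − 18.7824/9.20516 = 29.2322 − 2.04042 = 27.1918 bar
Ratio = 27.1918/27.8324 = 0.9770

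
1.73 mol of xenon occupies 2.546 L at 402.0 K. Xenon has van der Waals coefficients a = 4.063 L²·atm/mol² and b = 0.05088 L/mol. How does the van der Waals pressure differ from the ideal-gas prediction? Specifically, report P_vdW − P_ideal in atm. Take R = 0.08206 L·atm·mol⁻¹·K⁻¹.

ΔP ≈ -1.073 atm

Ideal: P_ideal = nRT/V = (1.73)(0.08206)(402.0)/2.546 = 22.4153 atm
vdW: P = nRT/(V − nb) − a n²/V² = 57.0694/2.45798 − 12.1602/6.48212 = 23.2180 − 1.87596 = 21.3420 atm
ΔP = 21.3420 − 22.4153 = -1.073 atm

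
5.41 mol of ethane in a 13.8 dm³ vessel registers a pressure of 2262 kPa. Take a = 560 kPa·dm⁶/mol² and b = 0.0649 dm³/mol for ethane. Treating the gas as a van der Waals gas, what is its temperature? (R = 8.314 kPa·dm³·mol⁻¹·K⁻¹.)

T ≈ 702.1 K

T = (P + a n²/V²)(V − nb)/(nR)
P + a n²/V² = 2262 + (560)(5.41)²/(13.8)² = 2348.1 kPa
V − nb = 13.8 − (5.41)(0.0649) = 13.449 dm³
T = (2348.1)(13.449)/((5.41)(8.314)) = 702.1 K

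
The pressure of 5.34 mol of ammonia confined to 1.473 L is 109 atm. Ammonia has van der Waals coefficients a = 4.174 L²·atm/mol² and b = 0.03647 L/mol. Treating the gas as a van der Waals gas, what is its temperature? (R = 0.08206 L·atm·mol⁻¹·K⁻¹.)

T ≈ 478.0 K

T = (P + a n²/V²)(V − nb)/(nR)
P + a n²/V² = 109 + (4.174)(5.34)²/(1.473)² = 163.86 atm
V − nb = 1.473 − (5.34)(0.03647) = 1.2783 L
T = (163.86)(1.2783)/((5.34)(0.08206)) = 478.0 K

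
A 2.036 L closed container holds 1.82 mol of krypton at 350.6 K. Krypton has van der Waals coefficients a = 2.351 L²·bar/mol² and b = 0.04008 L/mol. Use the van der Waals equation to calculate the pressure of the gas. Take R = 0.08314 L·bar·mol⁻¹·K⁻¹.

P = nRT/(V − nb) − a n²/V²
nRT/(V − nb) = (1.82)(0.08314)(350.6)/(2.036 − 1.82×0.04008) = 53.051/1.9631 = 27.024 bar
a n²/V² = (2.351)(1.82)²/(2.036)² = 1.8786 bar
P = 27.024 − 1.8786 = 25.15 bar

P ≈ 25.15 bar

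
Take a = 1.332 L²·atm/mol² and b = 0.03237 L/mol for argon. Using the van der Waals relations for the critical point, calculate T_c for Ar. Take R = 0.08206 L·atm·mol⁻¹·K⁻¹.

For a van der Waals gas, T_c = 8a/(27Rb).
T_c = 8×1.332/(27×0.08206×0.03237) = 10.656/0.071720 = 148.6 K

T_c ≈ 148.6 K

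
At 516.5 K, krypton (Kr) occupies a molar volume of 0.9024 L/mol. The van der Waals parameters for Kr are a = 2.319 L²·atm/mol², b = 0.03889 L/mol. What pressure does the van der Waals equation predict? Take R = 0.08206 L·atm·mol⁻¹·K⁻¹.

P = RT/(V_m − b) − a/V_m²
RT/(V_m − b) = (0.08206)(516.5)/(0.9024 − 0.03889) = 42.384/0.86351 = 49.083 atm
a/V_m² = 2.319/(0.9024)² = 2.8478 atm
P = 49.083 − 2.8478 = 46.24 atm

P ≈ 46.24 atm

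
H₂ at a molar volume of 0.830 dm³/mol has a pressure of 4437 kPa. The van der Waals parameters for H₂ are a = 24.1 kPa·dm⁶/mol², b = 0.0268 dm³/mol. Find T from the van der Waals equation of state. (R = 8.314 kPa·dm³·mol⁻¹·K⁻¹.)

T = (P + a/V_m²)(V_m − b)/R
P + a/V_m² = 4437 + 24.1/(0.830)² = 4472.0 kPa
V_m − b = 0.830 − 0.0268 = 0.80320 dm³/mol
T = (4472.0)(0.80320)/8.314 = 432.0 K

T ≈ 432.0 K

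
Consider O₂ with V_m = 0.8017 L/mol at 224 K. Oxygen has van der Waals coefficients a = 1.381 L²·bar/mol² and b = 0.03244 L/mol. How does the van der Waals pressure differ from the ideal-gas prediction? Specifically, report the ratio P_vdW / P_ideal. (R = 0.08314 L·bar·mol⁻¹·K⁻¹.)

Ideal: P_ideal = RT/V_m = (0.08314)(224)/0.8017 = 23.2298 bar
vdW: P = RT/(V_m − b) − a/V_m² = 18.6234/0.769260 − 1.381/0.642723 = 24.2095 − 2.14867 = 22.0608 bar
Ratio = 22.0608/23.2298 = 0.9497

P_vdW / P_ideal ≈ 0.9497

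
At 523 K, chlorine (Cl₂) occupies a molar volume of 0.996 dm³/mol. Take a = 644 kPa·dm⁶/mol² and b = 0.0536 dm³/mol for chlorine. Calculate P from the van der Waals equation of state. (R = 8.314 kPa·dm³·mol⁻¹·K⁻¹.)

P ≈ 3965 kPa

P = RT/(V_m − b) − a/V_m²
RT/(V_m − b) = (8.314)(523)/(0.996 − 0.0536) = 4348.2/0.94240 = 4614.0 kPa
a/V_m² = 644/(0.996)² = 649.18 kPa
P = 4614.0 − 649.18 = 3965 kPa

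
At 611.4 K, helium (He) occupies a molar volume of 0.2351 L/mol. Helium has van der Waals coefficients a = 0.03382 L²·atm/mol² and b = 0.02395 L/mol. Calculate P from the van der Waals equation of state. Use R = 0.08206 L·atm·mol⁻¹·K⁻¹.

P ≈ 237.0 atm

P = RT/(V_m − b) − a/V_m²
RT/(V_m − b) = (0.08206)(611.4)/(0.2351 − 0.02395) = 50.171/0.21115 = 237.61 atm
a/V_m² = 0.03382/(0.2351)² = 0.61188 atm
P = 237.61 − 0.61188 = 237.0 atm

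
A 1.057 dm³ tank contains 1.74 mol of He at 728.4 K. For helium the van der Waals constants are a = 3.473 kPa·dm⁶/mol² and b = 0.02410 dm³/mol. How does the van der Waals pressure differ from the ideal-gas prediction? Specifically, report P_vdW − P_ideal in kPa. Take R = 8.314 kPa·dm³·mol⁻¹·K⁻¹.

Ideal: P_ideal = nRT/V = (1.74)(8.314)(728.4)/1.057 = 9969.06 kPa
vdW: P = nRT/(V − nb) − a n²/V² = 10537.3/1.01507 − 10.5149/1.11725 = 10380.9 − 9.41141 = 10371.5 kPa
ΔP = 10371.5 − 9969.06 = 402 kPa

ΔP ≈ 402 kPa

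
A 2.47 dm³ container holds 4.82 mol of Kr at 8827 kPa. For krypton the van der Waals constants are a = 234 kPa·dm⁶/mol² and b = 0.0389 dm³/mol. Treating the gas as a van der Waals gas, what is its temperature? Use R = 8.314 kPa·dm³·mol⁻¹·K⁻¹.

T ≈ 553.5 K

T = (P + a n²/V²)(V − nb)/(nR)
P + a n²/V² = 8827 + (234)(4.82)²/(2.47)² = 9718.1 kPa
V − nb = 2.47 − (4.82)(0.0389) = 2.2825 dm³
T = (9718.1)(2.2825)/((4.82)(8.314)) = 553.5 K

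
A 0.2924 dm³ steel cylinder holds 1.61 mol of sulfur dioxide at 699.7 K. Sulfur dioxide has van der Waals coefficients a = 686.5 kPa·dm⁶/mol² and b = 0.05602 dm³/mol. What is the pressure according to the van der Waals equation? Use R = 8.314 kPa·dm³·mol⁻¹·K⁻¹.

P = nRT/(V − nb) − a n²/V²
nRT/(V − nb) = (1.61)(8.314)(699.7)/(0.2924 − 1.61×0.05602) = 9365.9/0.20221 = 46318 kPa
a n²/V² = (686.5)(1.61)²/(0.2924)² = 20813 kPa
P = 46318 − 20813 = 25505 kPa

P ≈ 25505 kPa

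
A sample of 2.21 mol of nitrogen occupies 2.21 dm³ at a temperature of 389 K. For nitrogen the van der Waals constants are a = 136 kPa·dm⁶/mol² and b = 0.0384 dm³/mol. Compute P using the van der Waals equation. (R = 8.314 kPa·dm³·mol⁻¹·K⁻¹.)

P ≈ 3227 kPa

P = nRT/(V − nb) − a n²/V²
nRT/(V − nb) = (2.21)(8.314)(389)/(2.21 − 2.21×0.0384) = 7147.5/2.1251 = 3363.4 kPa
a n²/V² = (136)(2.21)²/(2.21)² = 136.00 kPa
P = 3363.4 − 136.00 = 3227 kPa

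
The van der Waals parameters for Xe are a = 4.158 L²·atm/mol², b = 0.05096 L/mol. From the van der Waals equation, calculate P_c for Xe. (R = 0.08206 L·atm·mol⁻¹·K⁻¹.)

For a van der Waals gas, P_c = a/(27b²).
P_c = 4.158/(27×(0.05096)²) = 4.158/0.070117 = 59.30 atm

P_c ≈ 59.30 atm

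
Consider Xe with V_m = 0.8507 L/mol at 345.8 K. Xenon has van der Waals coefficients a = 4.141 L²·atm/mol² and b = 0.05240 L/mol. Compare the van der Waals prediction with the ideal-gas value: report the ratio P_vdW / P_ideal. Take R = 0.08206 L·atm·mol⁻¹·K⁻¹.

Ideal: P_ideal = RT/V_m = (0.08206)(345.8)/0.8507 = 33.3565 atm
vdW: P = RT/(V_m − b) − a/V_m² = 28.3763/0.798300 − 4.141/0.723690 = 35.5459 − 5.72206 = 29.8238 atm
Ratio = 29.8238/33.3565 = 0.8941

P_vdW / P_ideal ≈ 0.8941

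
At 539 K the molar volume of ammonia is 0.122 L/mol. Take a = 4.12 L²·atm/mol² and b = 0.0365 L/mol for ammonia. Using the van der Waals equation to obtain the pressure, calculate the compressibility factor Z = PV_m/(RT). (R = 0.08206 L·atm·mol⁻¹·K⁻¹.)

P = RT/(V_m − b) − a/V_m² = (0.08206)(539)/(0.122 − 0.0365) − 4.12/(0.122)²
  = 44.230/0.085500 − 276.81 = 517.31 − 276.81 = 240.50 atm
Z = PV_m/(RT) = (240.50)(0.122)/((0.08206)(539)) = 29.341/44.230 = 0.6634

Z ≈ 0.6634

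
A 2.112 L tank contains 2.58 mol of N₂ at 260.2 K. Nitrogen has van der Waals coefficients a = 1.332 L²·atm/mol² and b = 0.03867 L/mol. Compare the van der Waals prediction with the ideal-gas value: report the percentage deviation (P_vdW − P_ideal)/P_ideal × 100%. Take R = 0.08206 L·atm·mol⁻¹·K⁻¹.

-2.66 %

Ideal: P_ideal = nRT/V = (2.58)(0.08206)(260.2)/2.112 = 26.0834 atm
vdW: P = nRT/(V − nb) − a n²/V² = 55.0882/2.01223 − 8.86632/4.46054 = 27.3767 − 1.98772 = 25.3890 atm
% deviation = (25.3890 − 26.0834)/26.0834 × 100% = -2.66%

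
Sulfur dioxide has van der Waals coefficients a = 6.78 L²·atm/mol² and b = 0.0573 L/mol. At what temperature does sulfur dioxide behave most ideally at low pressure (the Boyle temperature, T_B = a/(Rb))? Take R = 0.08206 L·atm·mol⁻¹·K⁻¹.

For a van der Waals gas the second virial coefficient B₂ = b − a/(RT) vanishes at T_B = a/(Rb).
T_B = 6.78/(0.08206×0.0573) = 6.78/0.0047020 = 1442 K

T_B ≈ 1442 K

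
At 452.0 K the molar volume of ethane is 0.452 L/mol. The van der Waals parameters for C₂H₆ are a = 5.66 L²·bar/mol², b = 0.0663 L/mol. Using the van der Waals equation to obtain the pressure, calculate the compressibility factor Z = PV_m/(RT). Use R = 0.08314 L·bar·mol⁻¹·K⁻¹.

P = RT/(V_m − b) − a/V_m² = (0.08314)(452.0)/(0.452 − 0.0663) − 5.66/(0.452)²
  = 37.579/0.38570 − 27.704 = 97.431 − 27.704 = 69.727 bar
Z = PV_m/(RT) = (69.727)(0.452)/((0.08314)(452.0)) = 31.517/37.579 = 0.8387

Z ≈ 0.8387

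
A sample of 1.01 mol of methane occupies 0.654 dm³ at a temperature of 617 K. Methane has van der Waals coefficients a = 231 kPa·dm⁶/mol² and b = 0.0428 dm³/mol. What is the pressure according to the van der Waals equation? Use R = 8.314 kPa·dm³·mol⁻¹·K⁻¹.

P = nRT/(V − nb) − a n²/V²
nRT/(V − nb) = (1.01)(8.314)(617)/(0.654 − 1.01×0.0428) = 5181.0/0.61077 = 8482.7 kPa
a n²/V² = (231)(1.01)²/(0.654)² = 550.93 kPa
P = 8482.7 − 550.93 = 7932 kPa

P ≈ 7932 kPa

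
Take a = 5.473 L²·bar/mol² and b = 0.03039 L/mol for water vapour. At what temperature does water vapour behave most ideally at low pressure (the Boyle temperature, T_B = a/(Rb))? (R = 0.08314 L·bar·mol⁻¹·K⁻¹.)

T_B ≈ 2166 K

For a van der Waals gas the second virial coefficient B₂ = b − a/(RT) vanishes at T_B = a/(Rb).
T_B = 5.473/(0.08314×0.03039) = 5.473/0.0025266 = 2166 K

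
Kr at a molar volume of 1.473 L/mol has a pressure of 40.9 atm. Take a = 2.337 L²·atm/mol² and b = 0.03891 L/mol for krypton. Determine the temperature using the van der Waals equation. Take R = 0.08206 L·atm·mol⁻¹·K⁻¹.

T = (P + a/V_m²)(V_m − b)/R
P + a/V_m² = 40.9 + 2.337/(1.473)² = 41.977 atm
V_m − b = 1.473 − 0.03891 = 1.4341 L/mol
T = (41.977)(1.4341)/0.08206 = 733.6 K

T ≈ 733.6 K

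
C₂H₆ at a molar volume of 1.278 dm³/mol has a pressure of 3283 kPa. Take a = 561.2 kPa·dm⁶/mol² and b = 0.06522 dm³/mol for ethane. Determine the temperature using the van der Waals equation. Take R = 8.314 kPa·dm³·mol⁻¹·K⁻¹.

T ≈ 529.0 K

T = (P + a/V_m²)(V_m − b)/R
P + a/V_m² = 3283 + 561.2/(1.278)² = 3626.6 kPa
V_m − b = 1.278 − 0.06522 = 1.2128 dm³/mol
T = (3626.6)(1.2128)/8.314 = 529.0 K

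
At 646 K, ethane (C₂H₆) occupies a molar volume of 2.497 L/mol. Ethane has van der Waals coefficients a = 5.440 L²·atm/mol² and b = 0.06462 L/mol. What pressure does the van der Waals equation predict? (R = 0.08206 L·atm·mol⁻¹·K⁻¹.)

P = RT/(V_m − b) − a/V_m²
RT/(V_m − b) = (0.08206)(646)/(2.497 − 0.06462) = 53.011/2.4324 = 21.794 atm
a/V_m² = 5.440/(2.497)² = 0.87249 atm
P = 21.794 − 0.87249 = 20.92 atm

P ≈ 20.92 atm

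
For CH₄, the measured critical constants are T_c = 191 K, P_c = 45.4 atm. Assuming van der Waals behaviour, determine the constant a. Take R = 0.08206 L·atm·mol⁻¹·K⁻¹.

From T_c = 8a/(27Rb) and P_c = a/(27b²): a = 27 R² T_c²/(64 P_c).
a = 27×(0.08206)²×(191)²/(64×45.4) = 6632.7/2905.6 = 2.283 L²·atm/mol²

a ≈ 2.283 L²·atm/mol²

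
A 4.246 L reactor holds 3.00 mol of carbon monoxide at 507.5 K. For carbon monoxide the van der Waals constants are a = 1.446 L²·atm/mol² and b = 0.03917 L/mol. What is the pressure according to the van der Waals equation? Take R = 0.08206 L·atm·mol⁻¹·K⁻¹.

P = nRT/(V − nb) − a n²/V²
nRT/(V − nb) = (3.00)(0.08206)(507.5)/(4.246 − 3.00×0.03917) = 124.94/4.1285 = 30.263 atm
a n²/V² = (1.446)(3.00)²/(4.246)² = 0.72186 atm
P = 30.263 − 0.72186 = 29.54 atm

P ≈ 29.54 atm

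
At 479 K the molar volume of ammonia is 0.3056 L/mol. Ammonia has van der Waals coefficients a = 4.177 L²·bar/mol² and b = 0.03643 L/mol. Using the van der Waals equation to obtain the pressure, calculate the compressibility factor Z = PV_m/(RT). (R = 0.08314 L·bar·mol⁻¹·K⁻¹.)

Z ≈ 0.7921

P = RT/(V_m − b) − a/V_m² = (0.08314)(479)/(0.3056 − 0.03643) − 4.177/(0.3056)²
  = 39.824/0.26917 − 44.726 = 147.95 − 44.726 = 103.22 bar
Z = PV_m/(RT) = (103.22)(0.3056)/((0.08314)(479)) = 31.544/39.824 = 0.7921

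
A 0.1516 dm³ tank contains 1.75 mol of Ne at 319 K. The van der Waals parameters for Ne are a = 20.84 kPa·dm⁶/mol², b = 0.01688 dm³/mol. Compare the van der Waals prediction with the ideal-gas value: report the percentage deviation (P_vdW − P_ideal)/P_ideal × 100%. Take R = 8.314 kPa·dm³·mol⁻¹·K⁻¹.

Ideal: P_ideal = nRT/V = (1.75)(8.314)(319)/0.1516 = 30615.4 kPa
vdW: P = nRT/(V − nb) − a n²/V² = 4641.29/0.122060 − 63.8225/0.0229826 = 38024.7 − 2776.99 = 35247.7 kPa
% deviation = (35247.7 − 30615.4)/30615.4 × 100% = 15.13%

15.13 %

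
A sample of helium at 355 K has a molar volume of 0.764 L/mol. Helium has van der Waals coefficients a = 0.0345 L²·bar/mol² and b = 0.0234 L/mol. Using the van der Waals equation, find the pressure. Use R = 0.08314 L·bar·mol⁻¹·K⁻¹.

P ≈ 39.79 bar

P = RT/(V_m − b) − a/V_m²
RT/(V_m − b) = (0.08314)(355)/(0.764 − 0.0234) = 29.515/0.74060 = 39.853 bar
a/V_m² = 0.0345/(0.764)² = 0.059106 bar
P = 39.853 − 0.059106 = 39.79 bar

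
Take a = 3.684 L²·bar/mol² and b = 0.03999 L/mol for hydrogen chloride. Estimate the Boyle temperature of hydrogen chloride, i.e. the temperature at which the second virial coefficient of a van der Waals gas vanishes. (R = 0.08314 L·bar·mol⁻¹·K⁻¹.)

For a van der Waals gas the second virial coefficient B₂ = b − a/(RT) vanishes at T_B = a/(Rb).
T_B = 3.684/(0.08314×0.03999) = 3.684/0.0033248 = 1108 K

T_B ≈ 1108 K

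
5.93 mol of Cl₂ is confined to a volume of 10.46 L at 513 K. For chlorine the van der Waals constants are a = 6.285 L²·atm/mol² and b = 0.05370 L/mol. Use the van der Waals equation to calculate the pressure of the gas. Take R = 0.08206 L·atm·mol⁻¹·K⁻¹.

P ≈ 22.59 atm

P = nRT/(V − nb) − a n²/V²
nRT/(V − nb) = (5.93)(0.08206)(513)/(10.46 − 5.93×0.05370) = 249.63/10.142 = 24.613 atm
a n²/V² = (6.285)(5.93)²/(10.46)² = 2.0200 atm
P = 24.613 − 2.0200 = 22.59 atm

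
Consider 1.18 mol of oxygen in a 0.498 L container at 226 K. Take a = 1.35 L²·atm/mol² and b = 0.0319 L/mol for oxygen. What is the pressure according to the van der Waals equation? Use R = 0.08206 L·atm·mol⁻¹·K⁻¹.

P = nRT/(V − nb) − a n²/V²
nRT/(V − nb) = (1.18)(0.08206)(226)/(0.498 − 1.18×0.0319) = 21.884/0.46036 = 47.537 atm
a n²/V² = (1.35)(1.18)²/(0.498)² = 7.5795 atm
P = 47.537 − 7.5795 = 39.96 atm

P ≈ 39.96 atm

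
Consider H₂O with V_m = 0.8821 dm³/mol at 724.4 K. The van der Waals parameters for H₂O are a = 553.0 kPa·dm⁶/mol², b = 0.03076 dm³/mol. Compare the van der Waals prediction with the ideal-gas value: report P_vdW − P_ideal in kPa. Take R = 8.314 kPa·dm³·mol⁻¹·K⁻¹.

Ideal: P_ideal = RT/V_m = (8.314)(724.4)/0.8821 = 6827.64 kPa
vdW: P = RT/(V_m − b) − a/V_m² = 6022.66/0.851340 − 553.0/0.778100 = 7074.33 − 710.706 = 6363.62 kPa
ΔP = 6363.62 − 6827.64 = -464.0 kPa

ΔP ≈ -464.0 kPa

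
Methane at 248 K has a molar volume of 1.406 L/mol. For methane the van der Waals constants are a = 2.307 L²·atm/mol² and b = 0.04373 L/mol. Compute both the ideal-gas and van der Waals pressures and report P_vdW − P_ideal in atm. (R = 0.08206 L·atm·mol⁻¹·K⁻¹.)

Ideal: P_ideal = RT/V_m = (0.08206)(248)/1.406 = 14.4743 atm
vdW: P = RT/(V_m − b) − a/V_m² = 20.3509/1.36227 − 2.307/1.97684 = 14.9390 − 1.16701 = 13.7720 atm
ΔP = 13.7720 − 14.4743 = -0.702 atm

ΔP ≈ -0.702 atm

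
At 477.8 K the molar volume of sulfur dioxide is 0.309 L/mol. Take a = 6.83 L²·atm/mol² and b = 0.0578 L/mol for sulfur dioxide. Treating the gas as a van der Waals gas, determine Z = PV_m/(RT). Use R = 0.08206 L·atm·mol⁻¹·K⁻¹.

Z ≈ 0.6663

P = RT/(V_m − b) − a/V_m² = (0.08206)(477.8)/(0.309 − 0.0578) − 6.83/(0.309)²
  = 39.208/0.25120 − 71.533 = 156.08 − 71.533 = 84.55 atm
Z = PV_m/(RT) = (84.55)(0.309)/((0.08206)(477.8)) = 26.126/39.208 = 0.6663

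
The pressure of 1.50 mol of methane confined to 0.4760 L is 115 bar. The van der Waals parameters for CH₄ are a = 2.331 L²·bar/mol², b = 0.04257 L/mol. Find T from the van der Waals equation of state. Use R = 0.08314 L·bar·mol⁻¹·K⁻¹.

T = (P + a n²/V²)(V − nb)/(nR)
P + a n²/V² = 115 + (2.331)(1.50)²/(0.4760)² = 138.15 bar
V − nb = 0.4760 − (1.50)(0.04257) = 0.41215 L
T = (138.15)(0.41215)/((1.50)(0.08314)) = 456.6 K

T ≈ 456.6 K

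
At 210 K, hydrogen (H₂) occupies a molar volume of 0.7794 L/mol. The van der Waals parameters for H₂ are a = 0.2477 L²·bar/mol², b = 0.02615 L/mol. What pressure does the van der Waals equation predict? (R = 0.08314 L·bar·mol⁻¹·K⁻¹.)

P ≈ 22.77 bar

P = RT/(V_m − b) − a/V_m²
RT/(V_m − b) = (0.08314)(210)/(0.7794 − 0.02615) = 17.459/0.75325 = 23.178 bar
a/V_m² = 0.2477/(0.7794)² = 0.40776 bar
P = 23.178 − 0.40776 = 22.77 bar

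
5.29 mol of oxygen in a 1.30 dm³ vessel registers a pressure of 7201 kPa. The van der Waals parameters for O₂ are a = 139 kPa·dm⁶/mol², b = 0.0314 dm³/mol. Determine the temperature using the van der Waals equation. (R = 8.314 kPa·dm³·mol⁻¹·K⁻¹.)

T = (P + a n²/V²)(V − nb)/(nR)
P + a n²/V² = 7201 + (139)(5.29)²/(1.30)² = 9502.7 kPa
V − nb = 1.30 − (5.29)(0.0314) = 1.1339 dm³
T = (9502.7)(1.1339)/((5.29)(8.314)) = 245.0 K

T ≈ 245.0 K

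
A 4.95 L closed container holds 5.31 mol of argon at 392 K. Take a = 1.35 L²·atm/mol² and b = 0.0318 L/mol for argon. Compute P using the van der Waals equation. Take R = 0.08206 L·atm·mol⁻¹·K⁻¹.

P = nRT/(V − nb) − a n²/V²
nRT/(V − nb) = (5.31)(0.08206)(392)/(4.95 − 5.31×0.0318) = 170.81/4.7811 = 35.726 atm
a n²/V² = (1.35)(5.31)²/(4.95)² = 1.5535 atm
P = 35.726 − 1.5535 = 34.17 atm

P ≈ 34.17 atm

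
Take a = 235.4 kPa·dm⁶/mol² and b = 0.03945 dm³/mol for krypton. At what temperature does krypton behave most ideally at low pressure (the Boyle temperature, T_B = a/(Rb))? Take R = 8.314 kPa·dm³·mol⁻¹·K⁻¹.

For a van der Waals gas the second virial coefficient B₂ = b − a/(RT) vanishes at T_B = a/(Rb).
T_B = 235.4/(8.314×0.03945) = 235.4/0.32799 = 717.7 K

T_B ≈ 717.7 K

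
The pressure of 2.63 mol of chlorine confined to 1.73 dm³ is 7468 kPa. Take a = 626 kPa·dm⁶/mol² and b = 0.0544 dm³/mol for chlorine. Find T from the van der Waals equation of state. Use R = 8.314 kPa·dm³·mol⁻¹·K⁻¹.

T = (P + a n²/V²)(V − nb)/(nR)
P + a n²/V² = 7468 + (626)(2.63)²/(1.73)² = 8914.8 kPa
V − nb = 1.73 − (2.63)(0.0544) = 1.5869 dm³
T = (8914.8)(1.5869)/((2.63)(8.314)) = 647.0 K

T ≈ 647.0 K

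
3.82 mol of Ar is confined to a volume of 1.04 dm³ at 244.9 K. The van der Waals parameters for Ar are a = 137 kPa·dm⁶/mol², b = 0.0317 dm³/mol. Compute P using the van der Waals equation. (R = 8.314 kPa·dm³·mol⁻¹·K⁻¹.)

P ≈ 6616 kPa

P = nRT/(V − nb) − a n²/V²
nRT/(V − nb) = (3.82)(8.314)(244.9)/(1.04 − 3.82×0.0317) = 7777.9/0.91891 = 8464.3 kPa
a n²/V² = (137)(3.82)²/(1.04)² = 1848.3 kPa
P = 8464.3 − 1848.3 = 6616 kPa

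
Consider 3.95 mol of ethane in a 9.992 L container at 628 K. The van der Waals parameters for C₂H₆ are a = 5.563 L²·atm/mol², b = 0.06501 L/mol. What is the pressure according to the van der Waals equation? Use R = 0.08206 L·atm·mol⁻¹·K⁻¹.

P ≈ 20.04 atm

P = nRT/(V − nb) − a n²/V²
nRT/(V − nb) = (3.95)(0.08206)(628)/(9.992 − 3.95×0.06501) = 203.56/9.7352 = 20.910 atm
a n²/V² = (5.563)(3.95)²/(9.992)² = 0.86936 atm
P = 20.910 − 0.86936 = 20.04 atm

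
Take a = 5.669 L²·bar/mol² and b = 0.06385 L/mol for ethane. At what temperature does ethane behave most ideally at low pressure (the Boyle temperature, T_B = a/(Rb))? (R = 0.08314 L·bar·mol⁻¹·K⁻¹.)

T_B ≈ 1068 K

For a van der Waals gas the second virial coefficient B₂ = b − a/(RT) vanishes at T_B = a/(Rb).
T_B = 5.669/(0.08314×0.06385) = 5.669/0.0053085 = 1068 K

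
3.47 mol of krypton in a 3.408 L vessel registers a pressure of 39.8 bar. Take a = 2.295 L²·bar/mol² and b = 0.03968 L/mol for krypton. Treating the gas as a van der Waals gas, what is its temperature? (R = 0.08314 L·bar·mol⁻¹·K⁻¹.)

T = (P + a n²/V²)(V − nb)/(nR)
P + a n²/V² = 39.8 + (2.295)(3.47)²/(3.408)² = 42.179 bar
V − nb = 3.408 − (3.47)(0.03968) = 3.2703 L
T = (42.179)(3.2703)/((3.47)(0.08314)) = 478.1 K

T ≈ 478.1 K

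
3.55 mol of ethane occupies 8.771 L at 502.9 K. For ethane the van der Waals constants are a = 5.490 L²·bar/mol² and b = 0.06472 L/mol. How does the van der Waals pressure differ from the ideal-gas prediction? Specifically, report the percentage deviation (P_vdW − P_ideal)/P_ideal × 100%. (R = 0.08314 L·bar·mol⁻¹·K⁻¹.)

Ideal: P_ideal = nRT/V = (3.55)(0.08314)(502.9)/8.771 = 16.9227 bar
vdW: P = nRT/(V − nb) − a n²/V² = 148.429/8.54124 − 69.1877/76.9304 = 17.3779 − 0.899354 = 16.4785 bar
% deviation = (16.4785 − 16.9227)/16.9227 × 100% = -2.62%

-2.62 %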